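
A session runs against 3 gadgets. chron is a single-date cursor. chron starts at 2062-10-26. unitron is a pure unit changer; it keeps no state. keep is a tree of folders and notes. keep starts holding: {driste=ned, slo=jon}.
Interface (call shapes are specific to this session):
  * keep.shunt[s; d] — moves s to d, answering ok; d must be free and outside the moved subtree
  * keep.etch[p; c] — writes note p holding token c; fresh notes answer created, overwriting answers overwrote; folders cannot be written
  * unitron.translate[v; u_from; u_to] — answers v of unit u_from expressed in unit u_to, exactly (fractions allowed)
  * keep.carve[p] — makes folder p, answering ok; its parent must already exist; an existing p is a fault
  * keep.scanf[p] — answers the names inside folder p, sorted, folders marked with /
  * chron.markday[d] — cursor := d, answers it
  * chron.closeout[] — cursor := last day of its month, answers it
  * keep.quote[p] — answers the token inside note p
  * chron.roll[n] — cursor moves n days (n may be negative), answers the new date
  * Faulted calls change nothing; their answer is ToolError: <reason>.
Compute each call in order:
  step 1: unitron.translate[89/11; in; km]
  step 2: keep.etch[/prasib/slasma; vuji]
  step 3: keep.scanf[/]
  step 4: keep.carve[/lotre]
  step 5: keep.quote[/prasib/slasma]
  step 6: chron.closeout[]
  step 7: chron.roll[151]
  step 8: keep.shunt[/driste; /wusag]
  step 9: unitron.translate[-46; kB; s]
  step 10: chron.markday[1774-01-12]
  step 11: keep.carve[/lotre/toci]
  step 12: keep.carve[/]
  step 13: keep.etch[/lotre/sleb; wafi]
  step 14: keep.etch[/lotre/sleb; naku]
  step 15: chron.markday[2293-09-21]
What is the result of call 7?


·→ unitron.translate(89/11, in, km)
·← 11303/55000000
·→ keep.etch(/prasib/slasma, vuji)
·← ToolError: no parent
·→ keep.scanf(/)
·← [driste, slo]
·→ keep.carve(/lotre)
·← ok
·→ keep.quote(/prasib/slasma)
·← ToolError: not found
·→ chron.closeout()
·← 2062-10-31
·→ chron.roll(151)
·← 2063-03-31
·→ keep.shunt(/driste, /wusag)
·← ok
·→ unitron.translate(-46, kB, s)
·← ToolError: incompatible units
·→ chron.markday(1774-01-12)
·← 1774-01-12
·→ keep.carve(/lotre/toci)
·← ok
·→ keep.carve(/)
·← ToolError: exists
·→ keep.etch(/lotre/sleb, wafi)
·← created
·→ keep.etch(/lotre/sleb, naku)
·← overwrote
·→ chron.markday(2293-09-21)
·← 2293-09-21

Answer: 2063-03-31


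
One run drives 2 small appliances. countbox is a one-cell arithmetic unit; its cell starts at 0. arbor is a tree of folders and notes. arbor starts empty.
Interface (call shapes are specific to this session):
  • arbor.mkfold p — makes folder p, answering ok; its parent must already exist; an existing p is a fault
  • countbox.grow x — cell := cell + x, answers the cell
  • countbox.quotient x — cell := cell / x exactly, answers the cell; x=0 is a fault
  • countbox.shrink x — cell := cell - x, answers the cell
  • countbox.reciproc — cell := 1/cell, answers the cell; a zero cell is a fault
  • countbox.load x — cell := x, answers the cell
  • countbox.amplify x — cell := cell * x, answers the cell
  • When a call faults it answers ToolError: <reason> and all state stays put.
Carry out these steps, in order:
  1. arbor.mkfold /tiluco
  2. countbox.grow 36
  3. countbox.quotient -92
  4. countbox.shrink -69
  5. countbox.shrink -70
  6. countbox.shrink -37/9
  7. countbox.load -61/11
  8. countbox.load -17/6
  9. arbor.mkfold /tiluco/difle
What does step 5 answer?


[in] mkfold p=/tiluco
[out] ok
[in] grow x=36
[out] 36
[in] quotient x=-92
[out] -9/23
[in] shrink x=-69
[out] 1578/23
[in] shrink x=-70
[out] 3188/23
[in] shrink x=-37/9
[out] 29543/207
[in] load x=-61/11
[out] -61/11
[in] load x=-17/6
[out] -17/6
[in] mkfold p=/tiluco/difle
[out] ok

Answer: 3188/23


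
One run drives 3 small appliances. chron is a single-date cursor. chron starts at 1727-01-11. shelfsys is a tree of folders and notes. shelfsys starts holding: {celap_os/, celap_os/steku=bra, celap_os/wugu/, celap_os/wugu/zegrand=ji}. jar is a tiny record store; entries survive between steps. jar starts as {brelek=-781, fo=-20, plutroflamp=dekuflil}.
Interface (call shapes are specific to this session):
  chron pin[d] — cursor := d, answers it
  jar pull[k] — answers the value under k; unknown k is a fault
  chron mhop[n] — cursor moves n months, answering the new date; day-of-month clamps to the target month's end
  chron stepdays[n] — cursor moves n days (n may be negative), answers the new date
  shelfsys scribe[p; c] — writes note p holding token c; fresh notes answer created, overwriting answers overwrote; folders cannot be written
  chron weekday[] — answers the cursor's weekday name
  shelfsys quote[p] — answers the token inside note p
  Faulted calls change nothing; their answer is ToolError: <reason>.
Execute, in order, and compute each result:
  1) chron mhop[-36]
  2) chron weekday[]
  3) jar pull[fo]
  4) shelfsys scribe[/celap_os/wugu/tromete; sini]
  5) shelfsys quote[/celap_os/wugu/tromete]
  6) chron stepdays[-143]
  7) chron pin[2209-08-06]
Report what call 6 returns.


Answer: 1723-08-21

Derivation:
CALL chron mhop[n='-36']
RET  1724-01-11
CALL chron weekday[]
RET  Tuesday
CALL jar pull[k='fo']
RET  -20
CALL shelfsys scribe[p='/celap_os/wugu/tromete'; c='sini']
RET  created
CALL shelfsys quote[p='/celap_os/wugu/tromete']
RET  sini
CALL chron stepdays[n='-143']
RET  1723-08-21
CALL chron pin[d='2209-08-06']
RET  2209-08-06


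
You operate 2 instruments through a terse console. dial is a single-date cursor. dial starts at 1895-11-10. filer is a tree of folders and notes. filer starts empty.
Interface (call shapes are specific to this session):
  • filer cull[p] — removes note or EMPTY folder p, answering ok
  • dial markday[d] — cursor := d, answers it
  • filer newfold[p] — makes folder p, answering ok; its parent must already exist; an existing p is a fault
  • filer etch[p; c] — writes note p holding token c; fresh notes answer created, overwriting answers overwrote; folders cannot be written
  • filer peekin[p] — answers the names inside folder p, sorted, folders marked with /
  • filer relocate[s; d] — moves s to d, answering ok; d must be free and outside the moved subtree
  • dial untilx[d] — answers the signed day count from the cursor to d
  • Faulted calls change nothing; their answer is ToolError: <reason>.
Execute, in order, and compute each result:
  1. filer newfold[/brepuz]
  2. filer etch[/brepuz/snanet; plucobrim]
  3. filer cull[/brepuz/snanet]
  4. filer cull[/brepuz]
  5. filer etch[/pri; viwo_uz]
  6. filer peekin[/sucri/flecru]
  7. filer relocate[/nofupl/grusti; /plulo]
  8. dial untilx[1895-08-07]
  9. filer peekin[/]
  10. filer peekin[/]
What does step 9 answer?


Answer: [pri]

Derivation:
% 1. filer newfold(/brepuz) -> ok
% 2. filer etch(/brepuz/snanet, plucobrim) -> created
% 3. filer cull(/brepuz/snanet) -> ok
% 4. filer cull(/brepuz) -> ok
% 5. filer etch(/pri, viwo_uz) -> created
% 6. filer peekin(/sucri/flecru) -> ToolError: not found
% 7. filer relocate(/nofupl/grusti, /plulo) -> ToolError: not found
% 8. dial untilx(1895-08-07) -> -95
% 9. filer peekin(/) -> [pri]
% 10. filer peekin(/) -> [pri]


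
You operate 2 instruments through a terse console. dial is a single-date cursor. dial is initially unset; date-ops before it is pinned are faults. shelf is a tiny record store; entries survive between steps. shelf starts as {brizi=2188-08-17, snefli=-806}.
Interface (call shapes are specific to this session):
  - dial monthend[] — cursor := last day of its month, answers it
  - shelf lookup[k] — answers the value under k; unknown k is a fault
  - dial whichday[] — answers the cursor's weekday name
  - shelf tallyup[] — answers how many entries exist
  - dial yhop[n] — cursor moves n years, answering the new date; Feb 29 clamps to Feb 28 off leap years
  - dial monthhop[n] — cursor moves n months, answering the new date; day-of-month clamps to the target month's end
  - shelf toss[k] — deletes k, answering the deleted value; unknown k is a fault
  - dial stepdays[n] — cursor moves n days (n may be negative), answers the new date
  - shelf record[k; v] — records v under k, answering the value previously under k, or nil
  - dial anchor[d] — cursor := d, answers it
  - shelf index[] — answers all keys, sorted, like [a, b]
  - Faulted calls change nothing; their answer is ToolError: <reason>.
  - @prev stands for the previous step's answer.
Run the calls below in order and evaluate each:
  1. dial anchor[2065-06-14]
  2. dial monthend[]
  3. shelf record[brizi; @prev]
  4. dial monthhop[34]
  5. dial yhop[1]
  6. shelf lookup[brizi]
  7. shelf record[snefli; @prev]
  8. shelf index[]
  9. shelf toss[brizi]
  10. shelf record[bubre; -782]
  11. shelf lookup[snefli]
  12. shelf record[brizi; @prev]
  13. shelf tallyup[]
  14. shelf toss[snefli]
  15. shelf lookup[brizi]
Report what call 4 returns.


Do: dial anchor[2065-06-14]
See: 2065-06-14
Do: dial monthend[]
See: 2065-06-30
Do: shelf record[brizi; @prev]
See: 2188-08-17
Do: dial monthhop[34]
See: 2068-04-30
Do: dial yhop[1]
See: 2069-04-30
Do: shelf lookup[brizi]
See: 2065-06-30
Do: shelf record[snefli; @prev]
See: -806
Do: shelf index[]
See: [brizi, snefli]
Do: shelf toss[brizi]
See: 2065-06-30
Do: shelf record[bubre; -782]
See: nil
Do: shelf lookup[snefli]
See: 2065-06-30
Do: shelf record[brizi; @prev]
See: nil
Do: shelf tallyup[]
See: 3
Do: shelf toss[snefli]
See: 2065-06-30
Do: shelf lookup[brizi]
See: 2065-06-30

Answer: 2068-04-30


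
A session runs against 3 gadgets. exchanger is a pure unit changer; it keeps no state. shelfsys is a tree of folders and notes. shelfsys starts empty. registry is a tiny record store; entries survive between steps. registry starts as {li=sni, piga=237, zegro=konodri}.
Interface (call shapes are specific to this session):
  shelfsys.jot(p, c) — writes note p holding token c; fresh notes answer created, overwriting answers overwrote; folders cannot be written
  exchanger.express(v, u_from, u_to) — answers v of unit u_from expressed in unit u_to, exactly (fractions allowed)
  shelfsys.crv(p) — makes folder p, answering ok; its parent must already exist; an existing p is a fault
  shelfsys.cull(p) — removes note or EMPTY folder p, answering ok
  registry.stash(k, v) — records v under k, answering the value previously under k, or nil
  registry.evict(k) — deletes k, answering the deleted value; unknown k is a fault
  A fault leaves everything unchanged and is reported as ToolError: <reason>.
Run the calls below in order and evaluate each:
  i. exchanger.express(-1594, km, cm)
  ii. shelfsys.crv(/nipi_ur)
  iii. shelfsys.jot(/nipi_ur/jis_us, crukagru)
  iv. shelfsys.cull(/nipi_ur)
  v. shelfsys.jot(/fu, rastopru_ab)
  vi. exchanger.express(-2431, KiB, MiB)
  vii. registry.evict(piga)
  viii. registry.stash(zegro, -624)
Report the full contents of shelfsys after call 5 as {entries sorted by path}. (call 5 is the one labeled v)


·→ express(v='-1594', u_from='km', u_to='cm')
·← -159400000
·→ crv(p='/nipi_ur')
·← ok
·→ jot(p='/nipi_ur/jis_us', c='crukagru')
·← created
·→ cull(p='/nipi_ur')
·← ToolError: not empty
·→ jot(p='/fu', c='rastopru_ab')
·← created
·→ express(v='-2431', u_from='KiB', u_to='MiB')
·← -2431/1024
·→ evict(k='piga')
·← 237
·→ stash(k='zegro', v='-624')
·← konodri

Answer: {fu=rastopru_ab, nipi_ur/, nipi_ur/jis_us=crukagru}


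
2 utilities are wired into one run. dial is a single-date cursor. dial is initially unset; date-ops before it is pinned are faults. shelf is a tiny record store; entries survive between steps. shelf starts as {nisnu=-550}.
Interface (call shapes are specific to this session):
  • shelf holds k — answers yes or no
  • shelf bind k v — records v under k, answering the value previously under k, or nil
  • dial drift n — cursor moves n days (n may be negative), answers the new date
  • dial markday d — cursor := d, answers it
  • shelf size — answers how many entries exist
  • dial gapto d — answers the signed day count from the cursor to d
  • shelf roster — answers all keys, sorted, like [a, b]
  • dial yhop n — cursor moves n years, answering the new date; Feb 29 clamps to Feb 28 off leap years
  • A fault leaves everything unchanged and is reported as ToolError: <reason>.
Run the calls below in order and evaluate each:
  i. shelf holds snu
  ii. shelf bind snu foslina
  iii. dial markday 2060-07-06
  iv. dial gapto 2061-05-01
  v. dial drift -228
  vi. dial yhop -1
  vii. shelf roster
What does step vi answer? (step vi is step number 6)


Answer: 2058-11-21

Derivation:
// shelf holds(k: snu) == no
// shelf bind(k: snu, v: foslina) == nil
// dial markday(d: 2060-07-06) == 2060-07-06
// dial gapto(d: 2061-05-01) == 299
// dial drift(n: -228) == 2059-11-21
// dial yhop(n: -1) == 2058-11-21
// shelf roster() == [nisnu, snu]


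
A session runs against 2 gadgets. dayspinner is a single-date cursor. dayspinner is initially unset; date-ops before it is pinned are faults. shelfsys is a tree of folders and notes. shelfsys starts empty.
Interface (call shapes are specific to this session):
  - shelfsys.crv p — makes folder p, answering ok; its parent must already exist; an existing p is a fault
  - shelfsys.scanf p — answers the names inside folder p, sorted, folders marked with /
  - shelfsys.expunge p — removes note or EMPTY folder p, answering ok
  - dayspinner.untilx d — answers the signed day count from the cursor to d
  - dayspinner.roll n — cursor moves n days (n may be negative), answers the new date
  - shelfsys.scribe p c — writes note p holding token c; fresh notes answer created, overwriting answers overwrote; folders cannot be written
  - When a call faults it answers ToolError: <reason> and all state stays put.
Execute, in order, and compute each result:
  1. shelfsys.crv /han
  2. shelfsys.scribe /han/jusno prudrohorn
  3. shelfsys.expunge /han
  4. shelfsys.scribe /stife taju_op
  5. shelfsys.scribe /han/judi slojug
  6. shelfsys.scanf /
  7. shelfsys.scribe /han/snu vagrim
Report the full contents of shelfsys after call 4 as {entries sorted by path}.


Answer: {han/, han/jusno=prudrohorn, stife=taju_op}

Derivation:
# crv(p: /han) => ok
# scribe(p: /han/jusno, c: prudrohorn) => created
# expunge(p: /han) => ToolError: not empty
# scribe(p: /stife, c: taju_op) => created
# scribe(p: /han/judi, c: slojug) => created
# scanf(p: /) => [han/, stife]
# scribe(p: /han/snu, c: vagrim) => created


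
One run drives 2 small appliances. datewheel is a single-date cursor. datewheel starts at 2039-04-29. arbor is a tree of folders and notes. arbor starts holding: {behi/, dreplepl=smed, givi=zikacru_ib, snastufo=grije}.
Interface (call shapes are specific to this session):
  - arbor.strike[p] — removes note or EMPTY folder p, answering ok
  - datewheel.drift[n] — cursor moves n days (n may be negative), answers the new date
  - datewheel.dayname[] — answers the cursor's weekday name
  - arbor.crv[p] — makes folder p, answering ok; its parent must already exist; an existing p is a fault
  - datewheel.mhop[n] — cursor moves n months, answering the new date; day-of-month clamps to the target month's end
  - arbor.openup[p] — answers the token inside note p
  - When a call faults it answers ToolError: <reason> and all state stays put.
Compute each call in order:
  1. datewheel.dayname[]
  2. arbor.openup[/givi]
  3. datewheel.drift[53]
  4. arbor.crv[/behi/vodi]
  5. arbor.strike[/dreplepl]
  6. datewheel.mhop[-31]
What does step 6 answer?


·→ dayname()
·← Friday
·→ openup(/givi)
·← zikacru_ib
·→ drift(53)
·← 2039-06-21
·→ crv(/behi/vodi)
·← ok
·→ strike(/dreplepl)
·← ok
·→ mhop(-31)
·← 2036-11-21

Answer: 2036-11-21


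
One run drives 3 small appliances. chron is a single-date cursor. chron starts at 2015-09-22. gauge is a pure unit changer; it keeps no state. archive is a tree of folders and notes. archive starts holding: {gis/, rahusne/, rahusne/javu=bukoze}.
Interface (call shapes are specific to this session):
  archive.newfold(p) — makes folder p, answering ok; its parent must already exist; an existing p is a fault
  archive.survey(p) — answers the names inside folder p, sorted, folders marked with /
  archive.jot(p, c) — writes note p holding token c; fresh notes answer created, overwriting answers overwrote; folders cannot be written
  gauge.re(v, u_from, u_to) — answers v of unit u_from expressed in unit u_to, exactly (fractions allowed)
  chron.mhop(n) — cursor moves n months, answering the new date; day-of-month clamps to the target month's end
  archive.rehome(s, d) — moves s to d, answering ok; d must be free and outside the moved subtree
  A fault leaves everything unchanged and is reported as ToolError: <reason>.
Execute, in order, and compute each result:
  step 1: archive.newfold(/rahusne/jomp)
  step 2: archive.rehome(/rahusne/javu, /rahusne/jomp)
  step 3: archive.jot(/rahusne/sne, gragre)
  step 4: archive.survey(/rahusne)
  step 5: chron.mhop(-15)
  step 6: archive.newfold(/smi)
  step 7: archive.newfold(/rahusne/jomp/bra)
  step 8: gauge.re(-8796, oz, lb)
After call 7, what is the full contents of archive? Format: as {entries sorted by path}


Answer: {gis/, rahusne/, rahusne/javu=bukoze, rahusne/jomp/, rahusne/jomp/bra/, rahusne/sne=gragre, smi/}

Derivation:
% archive.newfold p: /rahusne/jomp
= ok
% archive.rehome s: /rahusne/javu d: /rahusne/jomp
= ToolError: exists
% archive.jot p: /rahusne/sne c: gragre
= created
% archive.survey p: /rahusne
= [javu, jomp/, sne]
% chron.mhop n: -15
= 2014-06-22
% archive.newfold p: /smi
= ok
% archive.newfold p: /rahusne/jomp/bra
= ok
% gauge.re v: -8796 u_from: oz u_to: lb
= -2199/4


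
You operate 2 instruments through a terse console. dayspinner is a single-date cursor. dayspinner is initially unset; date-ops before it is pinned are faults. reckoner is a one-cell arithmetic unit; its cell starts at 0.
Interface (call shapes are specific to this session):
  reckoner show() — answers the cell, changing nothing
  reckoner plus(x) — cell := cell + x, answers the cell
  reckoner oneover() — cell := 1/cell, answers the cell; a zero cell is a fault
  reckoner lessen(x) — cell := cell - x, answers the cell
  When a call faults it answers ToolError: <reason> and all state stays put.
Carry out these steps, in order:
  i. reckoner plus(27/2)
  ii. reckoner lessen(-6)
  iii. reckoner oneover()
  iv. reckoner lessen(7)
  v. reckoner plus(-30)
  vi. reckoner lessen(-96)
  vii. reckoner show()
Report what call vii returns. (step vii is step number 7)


Answer: 2303/39

Derivation:
Do: reckoner plus[x: 27/2]
See: 27/2
Do: reckoner lessen[x: -6]
See: 39/2
Do: reckoner oneover[]
See: 2/39
Do: reckoner lessen[x: 7]
See: -271/39
Do: reckoner plus[x: -30]
See: -1441/39
Do: reckoner lessen[x: -96]
See: 2303/39
Do: reckoner show[]
See: 2303/39


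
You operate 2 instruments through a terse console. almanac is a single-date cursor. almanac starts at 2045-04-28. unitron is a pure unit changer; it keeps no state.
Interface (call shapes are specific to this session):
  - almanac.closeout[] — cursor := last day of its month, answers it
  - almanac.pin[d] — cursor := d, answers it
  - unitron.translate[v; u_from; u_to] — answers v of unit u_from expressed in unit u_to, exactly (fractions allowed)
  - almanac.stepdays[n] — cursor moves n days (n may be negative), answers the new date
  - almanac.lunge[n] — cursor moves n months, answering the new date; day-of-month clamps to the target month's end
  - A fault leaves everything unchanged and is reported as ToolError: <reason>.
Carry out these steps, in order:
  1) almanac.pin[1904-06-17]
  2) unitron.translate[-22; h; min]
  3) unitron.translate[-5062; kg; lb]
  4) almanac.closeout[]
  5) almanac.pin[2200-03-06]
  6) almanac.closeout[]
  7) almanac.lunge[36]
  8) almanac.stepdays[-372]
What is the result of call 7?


Answer: 2203-03-31

Derivation:
==> almanac.pin(d='1904-06-17')
<== 1904-06-17
==> unitron.translate(v='-22', u_from='h', u_to='min')
<== -1320
==> unitron.translate(v='-5062', u_from='kg', u_to='lb')
<== -506200000000/45359237
==> almanac.closeout()
<== 1904-06-30
==> almanac.pin(d='2200-03-06')
<== 2200-03-06
==> almanac.closeout()
<== 2200-03-31
==> almanac.lunge(n='36')
<== 2203-03-31
==> almanac.stepdays(n='-372')
<== 2202-03-24


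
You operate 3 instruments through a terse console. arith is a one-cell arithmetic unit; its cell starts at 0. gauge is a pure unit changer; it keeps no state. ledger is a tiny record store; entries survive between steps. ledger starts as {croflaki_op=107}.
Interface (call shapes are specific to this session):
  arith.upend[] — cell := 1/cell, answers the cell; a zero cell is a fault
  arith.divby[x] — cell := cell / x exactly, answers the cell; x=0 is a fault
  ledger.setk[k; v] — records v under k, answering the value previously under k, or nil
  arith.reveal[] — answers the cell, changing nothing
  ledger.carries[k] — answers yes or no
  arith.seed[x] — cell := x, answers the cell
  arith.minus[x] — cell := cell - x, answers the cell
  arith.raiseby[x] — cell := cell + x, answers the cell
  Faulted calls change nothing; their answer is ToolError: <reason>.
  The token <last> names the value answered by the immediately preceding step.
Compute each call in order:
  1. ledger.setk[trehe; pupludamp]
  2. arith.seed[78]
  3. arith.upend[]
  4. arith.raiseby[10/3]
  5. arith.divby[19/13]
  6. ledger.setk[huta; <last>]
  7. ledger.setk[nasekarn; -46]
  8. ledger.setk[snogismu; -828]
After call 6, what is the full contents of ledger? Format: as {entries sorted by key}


>> setk(trehe, pupludamp)
<< nil
>> seed(78)
<< 78
>> upend()
<< 1/78
>> raiseby(10/3)
<< 87/26
>> divby(19/13)
<< 87/38
>> setk(huta, <last>)
<< nil
>> setk(nasekarn, -46)
<< nil
>> setk(snogismu, -828)
<< nil

Answer: {croflaki_op=107, huta=87/38, trehe=pupludamp}


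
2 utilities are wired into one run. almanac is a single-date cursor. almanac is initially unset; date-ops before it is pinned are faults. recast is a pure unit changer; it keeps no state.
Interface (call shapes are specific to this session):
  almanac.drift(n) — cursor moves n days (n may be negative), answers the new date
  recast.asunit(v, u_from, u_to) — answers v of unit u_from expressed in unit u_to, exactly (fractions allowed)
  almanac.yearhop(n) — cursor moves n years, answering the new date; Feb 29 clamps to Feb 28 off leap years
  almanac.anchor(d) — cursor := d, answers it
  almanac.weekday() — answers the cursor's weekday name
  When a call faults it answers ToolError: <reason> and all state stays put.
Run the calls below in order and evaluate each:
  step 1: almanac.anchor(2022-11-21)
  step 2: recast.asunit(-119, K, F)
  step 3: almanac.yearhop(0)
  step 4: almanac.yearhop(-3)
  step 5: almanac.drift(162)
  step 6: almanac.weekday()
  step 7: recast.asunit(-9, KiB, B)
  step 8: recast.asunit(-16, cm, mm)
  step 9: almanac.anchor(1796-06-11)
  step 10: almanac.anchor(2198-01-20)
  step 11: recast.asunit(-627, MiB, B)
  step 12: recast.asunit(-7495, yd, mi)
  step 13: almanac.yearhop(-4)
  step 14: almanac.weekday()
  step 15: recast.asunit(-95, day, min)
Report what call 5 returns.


# 1. anchor(d→2022-11-21) == 2022-11-21
# 2. asunit(v→-119, u_from→K, u_to→F) == -67387/100
# 3. yearhop(n→0) == 2022-11-21
# 4. yearhop(n→-3) == 2019-11-21
# 5. drift(n→162) == 2020-05-01
# 6. weekday() == Friday
# 7. asunit(v→-9, u_from→KiB, u_to→B) == -9216
# 8. asunit(v→-16, u_from→cm, u_to→mm) == -160
# 9. anchor(d→1796-06-11) == 1796-06-11
# 10. anchor(d→2198-01-20) == 2198-01-20
# 11. asunit(v→-627, u_from→MiB, u_to→B) == -657457152
# 12. asunit(v→-7495, u_from→yd, u_to→mi) == -1499/352
# 13. yearhop(n→-4) == 2194-01-20
# 14. weekday() == Monday
# 15. asunit(v→-95, u_from→day, u_to→min) == -136800

Answer: 2020-05-01


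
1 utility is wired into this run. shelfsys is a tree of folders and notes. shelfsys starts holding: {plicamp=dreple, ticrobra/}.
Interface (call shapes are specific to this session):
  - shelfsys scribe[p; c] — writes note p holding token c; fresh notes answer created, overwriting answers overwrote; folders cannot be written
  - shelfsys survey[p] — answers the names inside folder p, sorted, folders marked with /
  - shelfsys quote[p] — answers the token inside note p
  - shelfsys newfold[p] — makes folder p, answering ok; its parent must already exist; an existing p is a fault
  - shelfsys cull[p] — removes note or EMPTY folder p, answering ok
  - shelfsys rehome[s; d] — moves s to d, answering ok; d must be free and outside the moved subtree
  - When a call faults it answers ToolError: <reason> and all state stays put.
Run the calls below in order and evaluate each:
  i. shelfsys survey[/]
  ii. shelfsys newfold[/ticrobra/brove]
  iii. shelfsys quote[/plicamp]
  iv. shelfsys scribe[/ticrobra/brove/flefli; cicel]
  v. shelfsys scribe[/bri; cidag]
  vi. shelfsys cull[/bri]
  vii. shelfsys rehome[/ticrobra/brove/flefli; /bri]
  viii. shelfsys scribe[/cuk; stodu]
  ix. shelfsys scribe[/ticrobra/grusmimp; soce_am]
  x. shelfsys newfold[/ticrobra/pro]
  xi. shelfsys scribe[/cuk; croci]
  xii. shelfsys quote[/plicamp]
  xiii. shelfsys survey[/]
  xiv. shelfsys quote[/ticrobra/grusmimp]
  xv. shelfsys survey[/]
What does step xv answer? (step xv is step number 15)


·→ shelfsys survey(p=/)
·← [plicamp, ticrobra/]
·→ shelfsys newfold(p=/ticrobra/brove)
·← ok
·→ shelfsys quote(p=/plicamp)
·← dreple
·→ shelfsys scribe(p=/ticrobra/brove/flefli, c=cicel)
·← created
·→ shelfsys scribe(p=/bri, c=cidag)
·← created
·→ shelfsys cull(p=/bri)
·← ok
·→ shelfsys rehome(s=/ticrobra/brove/flefli, d=/bri)
·← ok
·→ shelfsys scribe(p=/cuk, c=stodu)
·← created
·→ shelfsys scribe(p=/ticrobra/grusmimp, c=soce_am)
·← created
·→ shelfsys newfold(p=/ticrobra/pro)
·← ok
·→ shelfsys scribe(p=/cuk, c=croci)
·← overwrote
·→ shelfsys quote(p=/plicamp)
·← dreple
·→ shelfsys survey(p=/)
·← [bri, cuk, plicamp, ticrobra/]
·→ shelfsys quote(p=/ticrobra/grusmimp)
·← soce_am
·→ shelfsys survey(p=/)
·← [bri, cuk, plicamp, ticrobra/]

Answer: [bri, cuk, plicamp, ticrobra/]


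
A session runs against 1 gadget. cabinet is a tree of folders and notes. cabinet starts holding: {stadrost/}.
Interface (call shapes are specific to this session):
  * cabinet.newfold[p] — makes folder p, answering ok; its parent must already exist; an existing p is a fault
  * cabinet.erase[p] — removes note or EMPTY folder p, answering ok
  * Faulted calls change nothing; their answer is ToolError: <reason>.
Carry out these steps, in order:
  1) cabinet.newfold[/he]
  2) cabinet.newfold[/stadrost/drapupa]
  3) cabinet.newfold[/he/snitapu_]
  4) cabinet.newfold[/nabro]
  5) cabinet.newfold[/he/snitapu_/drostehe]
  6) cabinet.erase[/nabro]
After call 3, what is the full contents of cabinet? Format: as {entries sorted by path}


Answer: {he/, he/snitapu_/, stadrost/, stadrost/drapupa/}

Derivation:
Invoking cabinet.newfold on p=/he, — result: ok.
Then cabinet.newfold on p=/stadrost/drapupa, yielding ok.
I run cabinet.newfold on p=/he/snitapu_, and observe ok.
I call cabinet.newfold on p=/nabro, which returns ok.
Next I call cabinet.newfold on p=/he/snitapu_/drostehe, and see ok.
I call cabinet.erase on p=/nabro, which returns ok.


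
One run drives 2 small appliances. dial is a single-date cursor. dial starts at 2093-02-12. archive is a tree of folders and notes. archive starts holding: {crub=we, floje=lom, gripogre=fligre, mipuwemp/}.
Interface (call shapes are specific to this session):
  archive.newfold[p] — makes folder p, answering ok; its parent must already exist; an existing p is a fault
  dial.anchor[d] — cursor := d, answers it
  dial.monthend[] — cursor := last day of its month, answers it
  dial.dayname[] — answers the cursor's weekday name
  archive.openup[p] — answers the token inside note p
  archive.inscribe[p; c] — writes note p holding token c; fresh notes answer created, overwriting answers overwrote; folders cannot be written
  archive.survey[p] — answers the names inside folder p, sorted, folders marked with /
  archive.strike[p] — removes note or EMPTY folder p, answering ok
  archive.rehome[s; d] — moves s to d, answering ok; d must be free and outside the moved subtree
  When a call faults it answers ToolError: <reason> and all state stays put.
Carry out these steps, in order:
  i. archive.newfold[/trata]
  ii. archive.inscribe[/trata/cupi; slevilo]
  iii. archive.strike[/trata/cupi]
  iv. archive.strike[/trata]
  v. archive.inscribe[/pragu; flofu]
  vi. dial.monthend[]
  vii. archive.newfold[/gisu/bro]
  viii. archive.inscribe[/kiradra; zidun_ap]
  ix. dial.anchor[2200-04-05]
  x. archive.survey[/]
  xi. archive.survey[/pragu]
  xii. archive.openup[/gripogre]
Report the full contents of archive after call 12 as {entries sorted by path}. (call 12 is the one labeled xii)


==> archive.newfold(/trata)
<== ok
==> archive.inscribe(/trata/cupi, slevilo)
<== created
==> archive.strike(/trata/cupi)
<== ok
==> archive.strike(/trata)
<== ok
==> archive.inscribe(/pragu, flofu)
<== created
==> dial.monthend()
<== 2093-02-28
==> archive.newfold(/gisu/bro)
<== ToolError: no parent
==> archive.inscribe(/kiradra, zidun_ap)
<== created
==> dial.anchor(2200-04-05)
<== 2200-04-05
==> archive.survey(/)
<== [crub, floje, gripogre, kiradra, mipuwemp/, pragu]
==> archive.survey(/pragu)
<== ToolError: not a directory
==> archive.openup(/gripogre)
<== fligre

Answer: {crub=we, floje=lom, gripogre=fligre, kiradra=zidun_ap, mipuwemp/, pragu=flofu}


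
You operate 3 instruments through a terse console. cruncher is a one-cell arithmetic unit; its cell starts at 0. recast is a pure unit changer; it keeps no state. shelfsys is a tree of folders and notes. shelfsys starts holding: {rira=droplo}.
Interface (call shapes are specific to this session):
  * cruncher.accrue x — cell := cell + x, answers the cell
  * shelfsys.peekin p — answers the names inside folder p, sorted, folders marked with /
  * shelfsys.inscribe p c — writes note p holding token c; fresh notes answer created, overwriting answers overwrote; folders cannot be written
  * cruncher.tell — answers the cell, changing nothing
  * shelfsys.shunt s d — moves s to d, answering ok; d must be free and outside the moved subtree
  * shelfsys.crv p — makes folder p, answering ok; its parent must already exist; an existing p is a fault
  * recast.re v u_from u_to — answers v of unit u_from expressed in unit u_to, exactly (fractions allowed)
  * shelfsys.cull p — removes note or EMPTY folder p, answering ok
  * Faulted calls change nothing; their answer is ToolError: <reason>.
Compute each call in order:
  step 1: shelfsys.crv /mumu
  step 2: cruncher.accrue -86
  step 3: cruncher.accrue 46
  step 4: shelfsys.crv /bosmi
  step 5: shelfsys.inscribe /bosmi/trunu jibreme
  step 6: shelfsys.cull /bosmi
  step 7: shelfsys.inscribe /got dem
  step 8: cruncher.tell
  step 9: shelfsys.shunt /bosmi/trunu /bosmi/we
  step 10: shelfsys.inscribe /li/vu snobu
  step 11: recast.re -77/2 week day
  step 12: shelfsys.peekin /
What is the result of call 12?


Answer: [bosmi/, got, mumu/, rira]

Derivation:
[in] crv p='/mumu'
= ok
[in] accrue x='-86'
= -86
[in] accrue x='46'
= -40
[in] crv p='/bosmi'
= ok
[in] inscribe p='/bosmi/trunu' c='jibreme'
= created
[in] cull p='/bosmi'
= ToolError: not empty
[in] inscribe p='/got' c='dem'
= created
[in] tell
= -40
[in] shunt s='/bosmi/trunu' d='/bosmi/we'
= ok
[in] inscribe p='/li/vu' c='snobu'
= ToolError: no parent
[in] re v='-77/2' u_from='week' u_to='day'
= -539/2
[in] peekin p='/'
= [bosmi/, got, mumu/, rira]


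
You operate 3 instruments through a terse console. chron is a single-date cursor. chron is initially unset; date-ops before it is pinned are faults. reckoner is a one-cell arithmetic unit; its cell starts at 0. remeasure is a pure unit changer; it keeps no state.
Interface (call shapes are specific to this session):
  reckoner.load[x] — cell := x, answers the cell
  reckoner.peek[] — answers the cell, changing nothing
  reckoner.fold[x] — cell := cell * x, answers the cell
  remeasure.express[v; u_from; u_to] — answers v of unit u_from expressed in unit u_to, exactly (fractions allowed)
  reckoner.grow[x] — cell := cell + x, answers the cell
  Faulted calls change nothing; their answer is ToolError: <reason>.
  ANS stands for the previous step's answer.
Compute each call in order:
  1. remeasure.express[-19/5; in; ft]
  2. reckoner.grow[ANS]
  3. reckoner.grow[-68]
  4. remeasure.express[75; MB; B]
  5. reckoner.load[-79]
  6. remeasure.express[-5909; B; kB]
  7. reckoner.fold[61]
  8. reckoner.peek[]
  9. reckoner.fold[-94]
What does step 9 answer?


Answer: 452986

Derivation:
> remeasure.express -19/5 in ft
[out] -19/60
> reckoner.grow ANS
[out] -19/60
> reckoner.grow -68
[out] -4099/60
> remeasure.express 75 MB B
[out] 75000000
> reckoner.load -79
[out] -79
> remeasure.express -5909 B kB
[out] -5909/1000
> reckoner.fold 61
[out] -4819
> reckoner.peek
[out] -4819
> reckoner.fold -94
[out] 452986


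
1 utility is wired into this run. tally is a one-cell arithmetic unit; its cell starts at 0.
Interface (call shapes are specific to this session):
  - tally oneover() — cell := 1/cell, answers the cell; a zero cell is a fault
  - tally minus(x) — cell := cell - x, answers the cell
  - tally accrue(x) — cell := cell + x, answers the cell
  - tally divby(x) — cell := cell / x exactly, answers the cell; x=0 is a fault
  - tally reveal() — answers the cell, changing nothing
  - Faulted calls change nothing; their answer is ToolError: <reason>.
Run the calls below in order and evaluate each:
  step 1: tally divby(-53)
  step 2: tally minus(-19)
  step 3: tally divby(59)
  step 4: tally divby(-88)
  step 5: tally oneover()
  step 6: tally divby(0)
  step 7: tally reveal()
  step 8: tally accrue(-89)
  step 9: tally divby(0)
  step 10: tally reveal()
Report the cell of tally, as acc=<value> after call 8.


Do: tally divby[-53]
See: 0
Do: tally minus[-19]
See: 19
Do: tally divby[59]
See: 19/59
Do: tally divby[-88]
See: -19/5192
Do: tally oneover[]
See: -5192/19
Do: tally divby[0]
See: ToolError: division by zero
Do: tally reveal[]
See: -5192/19
Do: tally accrue[-89]
See: -6883/19
Do: tally divby[0]
See: ToolError: division by zero
Do: tally reveal[]
See: -6883/19

Answer: acc=-6883/19


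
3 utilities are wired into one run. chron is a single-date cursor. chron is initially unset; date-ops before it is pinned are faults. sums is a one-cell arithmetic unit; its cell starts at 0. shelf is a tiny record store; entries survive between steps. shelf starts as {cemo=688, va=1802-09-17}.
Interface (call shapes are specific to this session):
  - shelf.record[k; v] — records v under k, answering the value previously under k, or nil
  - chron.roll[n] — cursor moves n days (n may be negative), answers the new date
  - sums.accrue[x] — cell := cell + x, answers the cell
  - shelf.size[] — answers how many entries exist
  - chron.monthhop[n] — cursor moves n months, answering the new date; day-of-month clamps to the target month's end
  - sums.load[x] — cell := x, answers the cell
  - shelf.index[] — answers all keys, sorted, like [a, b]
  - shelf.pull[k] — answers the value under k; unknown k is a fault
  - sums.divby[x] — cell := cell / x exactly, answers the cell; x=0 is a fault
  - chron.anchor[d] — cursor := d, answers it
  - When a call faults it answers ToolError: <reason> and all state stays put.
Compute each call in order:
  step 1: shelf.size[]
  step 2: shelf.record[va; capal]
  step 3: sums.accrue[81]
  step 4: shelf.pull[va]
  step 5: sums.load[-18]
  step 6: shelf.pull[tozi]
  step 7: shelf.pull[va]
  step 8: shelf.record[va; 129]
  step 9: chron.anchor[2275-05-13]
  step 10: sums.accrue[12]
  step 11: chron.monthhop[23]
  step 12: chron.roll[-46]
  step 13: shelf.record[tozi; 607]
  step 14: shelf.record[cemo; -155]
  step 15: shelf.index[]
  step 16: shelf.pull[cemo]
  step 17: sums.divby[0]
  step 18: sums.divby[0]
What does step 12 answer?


Answer: 2277-02-26

Derivation:
==> shelf.size()
<== 2
==> shelf.record(va, capal)
<== 1802-09-17
==> sums.accrue(81)
<== 81
==> shelf.pull(va)
<== capal
==> sums.load(-18)
<== -18
==> shelf.pull(tozi)
<== ToolError: no such key tozi
==> shelf.pull(va)
<== capal
==> shelf.record(va, 129)
<== capal
==> chron.anchor(2275-05-13)
<== 2275-05-13
==> sums.accrue(12)
<== -6
==> chron.monthhop(23)
<== 2277-04-13
==> chron.roll(-46)
<== 2277-02-26
==> shelf.record(tozi, 607)
<== nil
==> shelf.record(cemo, -155)
<== 688
==> shelf.index()
<== [cemo, tozi, va]
==> shelf.pull(cemo)
<== -155
==> sums.divby(0)
<== ToolError: division by zero
==> sums.divby(0)
<== ToolError: division by zero


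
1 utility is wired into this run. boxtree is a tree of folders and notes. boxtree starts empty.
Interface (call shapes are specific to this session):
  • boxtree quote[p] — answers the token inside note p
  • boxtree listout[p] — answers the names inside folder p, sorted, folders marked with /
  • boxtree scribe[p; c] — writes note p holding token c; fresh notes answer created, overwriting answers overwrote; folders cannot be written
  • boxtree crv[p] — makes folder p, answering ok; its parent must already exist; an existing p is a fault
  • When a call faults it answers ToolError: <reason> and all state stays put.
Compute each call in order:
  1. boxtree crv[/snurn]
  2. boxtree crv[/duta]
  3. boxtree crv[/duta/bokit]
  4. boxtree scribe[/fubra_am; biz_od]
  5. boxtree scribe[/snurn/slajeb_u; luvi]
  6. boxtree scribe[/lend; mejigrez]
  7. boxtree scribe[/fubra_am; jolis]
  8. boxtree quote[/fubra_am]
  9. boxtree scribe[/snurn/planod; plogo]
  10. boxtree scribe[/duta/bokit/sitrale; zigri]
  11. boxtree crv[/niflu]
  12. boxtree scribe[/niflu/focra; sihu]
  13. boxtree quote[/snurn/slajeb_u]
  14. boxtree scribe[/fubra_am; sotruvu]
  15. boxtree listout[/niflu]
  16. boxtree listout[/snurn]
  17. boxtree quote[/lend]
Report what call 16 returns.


Answer: [planod, slajeb_u]

Derivation:
~$ boxtree crv p: /snurn
= ok
~$ boxtree crv p: /duta
= ok
~$ boxtree crv p: /duta/bokit
= ok
~$ boxtree scribe p: /fubra_am c: biz_od
= created
~$ boxtree scribe p: /snurn/slajeb_u c: luvi
= created
~$ boxtree scribe p: /lend c: mejigrez
= created
~$ boxtree scribe p: /fubra_am c: jolis
= overwrote
~$ boxtree quote p: /fubra_am
= jolis
~$ boxtree scribe p: /snurn/planod c: plogo
= created
~$ boxtree scribe p: /duta/bokit/sitrale c: zigri
= created
~$ boxtree crv p: /niflu
= ok
~$ boxtree scribe p: /niflu/focra c: sihu
= created
~$ boxtree quote p: /snurn/slajeb_u
= luvi
~$ boxtree scribe p: /fubra_am c: sotruvu
= overwrote
~$ boxtree listout p: /niflu
= [focra]
~$ boxtree listout p: /snurn
= [planod, slajeb_u]
~$ boxtree quote p: /lend
= mejigrez


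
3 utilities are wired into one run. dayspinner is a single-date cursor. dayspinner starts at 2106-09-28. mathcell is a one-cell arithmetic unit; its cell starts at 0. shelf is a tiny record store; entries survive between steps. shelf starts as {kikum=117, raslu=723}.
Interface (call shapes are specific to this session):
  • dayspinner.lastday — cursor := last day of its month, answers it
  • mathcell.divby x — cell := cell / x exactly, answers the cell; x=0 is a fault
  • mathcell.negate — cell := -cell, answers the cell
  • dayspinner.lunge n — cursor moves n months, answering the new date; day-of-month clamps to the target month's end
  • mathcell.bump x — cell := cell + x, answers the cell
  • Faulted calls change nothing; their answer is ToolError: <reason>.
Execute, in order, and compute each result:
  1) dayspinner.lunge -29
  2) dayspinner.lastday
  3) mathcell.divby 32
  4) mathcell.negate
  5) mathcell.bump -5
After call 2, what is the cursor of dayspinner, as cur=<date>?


~$ lunge n→-29
= 2104-04-28
~$ lastday
= 2104-04-30
~$ divby x→32
= 0
~$ negate
= 0
~$ bump x→-5
= -5

Answer: cur=2104-04-30


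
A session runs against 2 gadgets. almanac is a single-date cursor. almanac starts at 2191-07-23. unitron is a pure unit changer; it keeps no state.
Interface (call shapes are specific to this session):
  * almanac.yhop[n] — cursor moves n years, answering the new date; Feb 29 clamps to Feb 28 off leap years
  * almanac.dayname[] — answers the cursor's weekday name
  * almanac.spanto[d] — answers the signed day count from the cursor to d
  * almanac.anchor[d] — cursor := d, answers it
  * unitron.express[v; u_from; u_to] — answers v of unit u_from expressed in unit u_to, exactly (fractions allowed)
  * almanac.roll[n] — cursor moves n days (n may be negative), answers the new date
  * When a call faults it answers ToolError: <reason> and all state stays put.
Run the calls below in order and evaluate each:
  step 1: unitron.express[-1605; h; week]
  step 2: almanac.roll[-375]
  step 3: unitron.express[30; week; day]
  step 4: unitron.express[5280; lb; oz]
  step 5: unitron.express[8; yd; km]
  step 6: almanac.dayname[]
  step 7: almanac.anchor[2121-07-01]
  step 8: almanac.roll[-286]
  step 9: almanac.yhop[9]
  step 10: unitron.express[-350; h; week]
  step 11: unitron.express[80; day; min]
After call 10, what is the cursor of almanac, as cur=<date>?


Answer: cur=2129-09-18

Derivation:
[in] unitron.express v→-1605 u_from→h u_to→week
  -535/56
[in] almanac.roll n→-375
  2190-07-13
[in] unitron.express v→30 u_from→week u_to→day
  210
[in] unitron.express v→5280 u_from→lb u_to→oz
  84480
[in] unitron.express v→8 u_from→yd u_to→km
  1143/156250
[in] almanac.dayname
  Tuesday
[in] almanac.anchor d→2121-07-01
  2121-07-01
[in] almanac.roll n→-286
  2120-09-18
[in] almanac.yhop n→9
  2129-09-18
[in] unitron.express v→-350 u_from→h u_to→week
  -25/12
[in] unitron.express v→80 u_from→day u_to→min
  115200
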